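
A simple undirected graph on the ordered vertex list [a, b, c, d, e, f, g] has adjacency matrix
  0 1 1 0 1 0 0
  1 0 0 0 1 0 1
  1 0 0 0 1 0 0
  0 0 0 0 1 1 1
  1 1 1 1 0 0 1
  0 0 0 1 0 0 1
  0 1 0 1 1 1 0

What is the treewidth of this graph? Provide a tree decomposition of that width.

Each bag holds 3 vertices, so the decomposition has width 2, which upper-bounds the treewidth. For the lower bound, the 3 vertices {d, e, g} are pairwise adjacent, and any tree decomposition puts a clique entirely inside one bag — forcing width ≥ 2. Hence tw(G) = 2 exactly.

Treewidth 2.
Bags: B1 = {b, e, g}  B2 = {d, e, g}  B3 = {d, f, g}  B4 = {a, b, e}  B5 = {a, c, e}
Tree: B1–B2, B2–B3, B1–B4, B4–B5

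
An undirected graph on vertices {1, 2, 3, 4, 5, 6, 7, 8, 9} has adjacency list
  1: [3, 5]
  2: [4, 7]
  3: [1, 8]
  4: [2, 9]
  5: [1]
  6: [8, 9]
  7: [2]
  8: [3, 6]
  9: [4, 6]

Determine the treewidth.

A width-1 tree decomposition is:
Bags: B1 = {1, 5}  B2 = {1, 3}  B3 = {3, 8}  B4 = {6, 8}  B5 = {6, 9}  B6 = {4, 9}  B7 = {2, 4}  B8 = {2, 7}
Tree: B1–B2, B2–B3, B3–B4, B4–B5, B5–B6, B6–B7, B7–B8
Each bag holds 2 vertices, so the decomposition has width 1, which upper-bounds the treewidth. Any graph with an edge has treewidth ≥ 1, and G has the edge 5–1. Combining the bounds, tw(G) = 1.

1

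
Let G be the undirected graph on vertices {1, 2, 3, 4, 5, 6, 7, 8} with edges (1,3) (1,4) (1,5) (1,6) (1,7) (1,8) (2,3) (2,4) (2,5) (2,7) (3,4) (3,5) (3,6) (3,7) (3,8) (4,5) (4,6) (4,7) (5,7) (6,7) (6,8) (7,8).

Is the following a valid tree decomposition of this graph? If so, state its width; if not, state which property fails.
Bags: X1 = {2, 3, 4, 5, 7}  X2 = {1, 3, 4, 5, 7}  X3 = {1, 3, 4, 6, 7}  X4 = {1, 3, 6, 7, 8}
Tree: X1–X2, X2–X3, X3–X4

Yes; width 4.

Checking the three conditions: (i) the bags cover all of {1, 2, 3, 4, 5, 6, 7, 8}; (ii) for each edge, some bag contains both endpoints; (iii) the bags containing any fixed vertex form a subtree. All hold, so the decomposition is valid with width 5 − 1 = 4.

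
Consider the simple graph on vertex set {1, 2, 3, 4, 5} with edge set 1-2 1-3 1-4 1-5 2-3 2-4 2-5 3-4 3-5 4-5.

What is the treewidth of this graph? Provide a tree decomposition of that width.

A single bag containing all 5 vertices is trivially a valid decomposition of width 4. For the lower bound, the 5 vertices {1, 2, 3, 4, 5} are pairwise adjacent, and any tree decomposition puts a clique entirely inside one bag — forcing width ≥ 4. The upper and lower bounds meet at 4, so that is the treewidth.

Treewidth 4.
Bags: B1 = {1, 2, 3, 4, 5}
Tree: (single bag)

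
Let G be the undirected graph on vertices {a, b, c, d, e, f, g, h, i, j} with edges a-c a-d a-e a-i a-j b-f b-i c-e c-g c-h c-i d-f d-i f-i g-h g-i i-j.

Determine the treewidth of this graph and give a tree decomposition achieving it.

Treewidth 2.
Bags: B1 = {c, g, h}  B2 = {c, g, i}  B3 = {a, c, i}  B4 = {a, c, e}  B5 = {a, d, i}  B6 = {d, f, i}  B7 = {b, f, i}  B8 = {a, i, j}
Tree: B1–B2, B2–B3, B3–B4, B3–B5, B5–B6, B6–B7, B5–B8

Each bag holds 3 vertices, so the decomposition has width 2, which upper-bounds the treewidth. On the other hand G contains the 3-clique {a, c, e}. A clique must lie in a single bag of any decomposition, so no decomposition can have width below 2. The upper and lower bounds meet at 2, so that is the treewidth.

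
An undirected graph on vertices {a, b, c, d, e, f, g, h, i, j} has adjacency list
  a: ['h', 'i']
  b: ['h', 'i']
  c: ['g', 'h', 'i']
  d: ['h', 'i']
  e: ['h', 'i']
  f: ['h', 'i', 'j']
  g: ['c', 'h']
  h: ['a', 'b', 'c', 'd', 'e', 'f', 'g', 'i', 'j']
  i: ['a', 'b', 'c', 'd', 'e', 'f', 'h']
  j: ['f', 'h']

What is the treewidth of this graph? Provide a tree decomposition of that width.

Treewidth 2.
Bags: B1 = {b, h, i}  B2 = {d, h, i}  B3 = {f, h, i}  B4 = {c, h, i}  B5 = {a, h, i}  B6 = {c, g, h}  B7 = {f, h, j}  B8 = {e, h, i}
Tree: B1–B2, B1–B3, B2–B4, B3–B5, B4–B6, B3–B7, B4–B8

Each bag holds 3 vertices, so the decomposition has width 2, which upper-bounds the treewidth. On the other hand G contains the 3-clique {c, g, h}. A clique must lie in a single bag of any decomposition, so no decomposition can have width below 2. Combining the bounds, tw(G) = 2.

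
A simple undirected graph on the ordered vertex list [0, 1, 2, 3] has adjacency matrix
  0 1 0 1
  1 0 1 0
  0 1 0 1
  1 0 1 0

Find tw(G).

2

A width-2 tree decomposition is:
Bags: B1 = {0, 1, 3}  B2 = {1, 2, 3}
Tree: B1–B2
Each bag holds 3 vertices, so the decomposition has width 2, which upper-bounds the treewidth. The edges 3–0–1–2–3 form a cycle, so G is not a tree and its treewidth is at least 2. Hence tw(G) = 2 exactly.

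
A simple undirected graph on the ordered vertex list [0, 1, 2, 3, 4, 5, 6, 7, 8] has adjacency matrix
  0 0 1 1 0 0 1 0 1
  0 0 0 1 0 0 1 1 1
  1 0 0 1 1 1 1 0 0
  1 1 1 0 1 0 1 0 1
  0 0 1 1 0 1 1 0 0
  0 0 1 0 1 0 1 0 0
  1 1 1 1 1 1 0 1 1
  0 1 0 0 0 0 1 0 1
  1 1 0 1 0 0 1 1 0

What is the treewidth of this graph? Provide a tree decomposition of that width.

The largest bag has 4 vertices, giving width 3; this decomposition certifies tw(G) ≤ 3. Conversely, {0, 3, 6, 8} is a clique of size 4, and the vertices of any clique must share a bag in every tree decomposition; so some bag has ≥ 4 vertices and tw(G) ≥ 3. Hence tw(G) = 3 exactly.

Treewidth 3.
One such decomposition:
Bags: B1 = {2, 3, 4, 6}  B2 = {0, 2, 3, 6}  B3 = {2, 4, 5, 6}  B4 = {0, 3, 6, 8}  B5 = {1, 3, 6, 8}  B6 = {1, 6, 7, 8}
Tree: B1–B2, B1–B3, B2–B4, B4–B5, B5–B6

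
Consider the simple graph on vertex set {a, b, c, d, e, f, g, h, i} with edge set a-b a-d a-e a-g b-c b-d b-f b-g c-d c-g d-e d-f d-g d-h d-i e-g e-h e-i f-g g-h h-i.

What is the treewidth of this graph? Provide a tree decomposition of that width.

Treewidth 3.
Bags: B1 = {a, d, e, g}  B2 = {a, b, d, g}  B3 = {d, e, g, h}  B4 = {b, c, d, g}  B5 = {b, d, f, g}  B6 = {d, e, h, i}
Tree: B1–B2, B1–B3, B2–B4, B2–B5, B3–B6

Every bag has size at most 4, so the width is 4 − 1 = 3 and tw(G) ≤ 3. For the lower bound, the 4 vertices {d, e, g, h} are pairwise adjacent, and any tree decomposition puts a clique entirely inside one bag — forcing width ≥ 3. Combining the bounds, tw(G) = 3.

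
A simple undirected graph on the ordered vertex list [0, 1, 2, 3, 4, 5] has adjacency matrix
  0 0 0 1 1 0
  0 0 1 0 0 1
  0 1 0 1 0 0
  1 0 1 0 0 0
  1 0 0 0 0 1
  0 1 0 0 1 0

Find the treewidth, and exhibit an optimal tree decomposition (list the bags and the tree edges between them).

Each bag holds 3 vertices, so the decomposition has width 2, which upper-bounds the treewidth. The edges 0–4–5–1–2–3–0 form a cycle, so G is not a tree and its treewidth is at least 2. Hence tw(G) = 2 exactly.

Treewidth 2.
One such decomposition:
Bags: B1 = {0, 4, 5}  B2 = {0, 1, 5}  B3 = {0, 1, 2}  B4 = {0, 2, 3}
Tree: B1–B2, B2–B3, B3–B4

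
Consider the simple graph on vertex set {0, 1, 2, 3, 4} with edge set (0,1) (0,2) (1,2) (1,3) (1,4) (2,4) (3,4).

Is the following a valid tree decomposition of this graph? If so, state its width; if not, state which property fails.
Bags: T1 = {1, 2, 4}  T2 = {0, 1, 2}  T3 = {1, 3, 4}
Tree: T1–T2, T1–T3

Yes; width 2.

Every vertex of G appears in some bag (union = {0, 1, 2, 3, 4}); every edge is covered by a bag; and for each vertex v the set of bags containing v is connected in the bag tree. The decomposition is therefore valid. The largest bag has 3 vertices, so the width is 2.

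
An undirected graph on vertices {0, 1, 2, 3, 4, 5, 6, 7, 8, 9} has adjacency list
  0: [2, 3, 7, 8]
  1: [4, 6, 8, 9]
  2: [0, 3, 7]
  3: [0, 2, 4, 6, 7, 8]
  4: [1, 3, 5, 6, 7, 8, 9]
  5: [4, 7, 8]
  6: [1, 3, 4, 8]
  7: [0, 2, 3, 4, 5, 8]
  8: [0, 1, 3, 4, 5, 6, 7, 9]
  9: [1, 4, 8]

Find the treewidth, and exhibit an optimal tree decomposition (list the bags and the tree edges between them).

Treewidth 3.
Bags: B1 = {0, 2, 3, 7}  B2 = {0, 3, 7, 8}  B3 = {3, 4, 7, 8}  B4 = {4, 5, 7, 8}  B5 = {3, 4, 6, 8}  B6 = {1, 4, 6, 8}  B7 = {1, 4, 8, 9}
Tree: B1–B2, B2–B3, B3–B4, B3–B5, B5–B6, B6–B7

Each bag holds 4 vertices, so the decomposition has width 3, which upper-bounds the treewidth. On the other hand G contains the 4-clique {0, 3, 7, 8}. A clique must lie in a single bag of any decomposition, so no decomposition can have width below 3. Therefore the treewidth is 3.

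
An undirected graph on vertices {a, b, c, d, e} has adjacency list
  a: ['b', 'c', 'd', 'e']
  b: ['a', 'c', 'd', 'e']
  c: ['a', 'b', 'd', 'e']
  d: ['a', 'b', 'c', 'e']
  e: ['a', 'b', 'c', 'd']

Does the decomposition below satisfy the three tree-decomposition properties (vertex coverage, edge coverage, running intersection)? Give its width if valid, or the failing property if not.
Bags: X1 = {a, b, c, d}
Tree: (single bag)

No — vertex e appears in no bag.

A tree decomposition must satisfy three properties: every vertex lies in some bag; for every edge, both endpoints lie together in some bag; and for every vertex, the bags containing it form a connected subtree. Here vertex e appears in no bag, so the decomposition is invalid.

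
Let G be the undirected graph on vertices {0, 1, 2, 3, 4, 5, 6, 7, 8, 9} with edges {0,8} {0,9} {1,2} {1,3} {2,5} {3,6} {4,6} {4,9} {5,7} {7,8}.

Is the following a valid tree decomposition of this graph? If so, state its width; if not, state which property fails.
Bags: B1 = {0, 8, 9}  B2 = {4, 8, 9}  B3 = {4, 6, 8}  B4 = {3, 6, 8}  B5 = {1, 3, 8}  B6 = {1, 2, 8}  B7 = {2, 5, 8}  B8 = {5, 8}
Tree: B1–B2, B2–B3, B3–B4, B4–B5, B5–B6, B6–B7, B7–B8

A tree decomposition must satisfy three properties: every vertex lies in some bag; for every edge, both endpoints lie together in some bag; and for every vertex, the bags containing it form a connected subtree. Here vertex 7 appears in no bag, so the decomposition is invalid.

No — vertex 7 appears in no bag.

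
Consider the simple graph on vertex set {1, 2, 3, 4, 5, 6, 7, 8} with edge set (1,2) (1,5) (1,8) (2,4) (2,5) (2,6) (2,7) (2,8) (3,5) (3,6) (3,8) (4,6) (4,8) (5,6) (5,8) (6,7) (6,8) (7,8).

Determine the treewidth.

3

A width-3 tree decomposition is:
Bags: B1 = {2, 5, 6, 8}  B2 = {2, 4, 6, 8}  B3 = {3, 5, 6, 8}  B4 = {2, 6, 7, 8}  B5 = {1, 2, 5, 8}
Tree: B1–B2, B1–B3, B2–B4, B1–B5
The largest bag has 4 vertices, giving width 3; this decomposition certifies tw(G) ≤ 3. For the lower bound, the 4 vertices {1, 2, 5, 8} are pairwise adjacent, and any tree decomposition puts a clique entirely inside one bag — forcing width ≥ 3. Hence tw(G) = 3 exactly.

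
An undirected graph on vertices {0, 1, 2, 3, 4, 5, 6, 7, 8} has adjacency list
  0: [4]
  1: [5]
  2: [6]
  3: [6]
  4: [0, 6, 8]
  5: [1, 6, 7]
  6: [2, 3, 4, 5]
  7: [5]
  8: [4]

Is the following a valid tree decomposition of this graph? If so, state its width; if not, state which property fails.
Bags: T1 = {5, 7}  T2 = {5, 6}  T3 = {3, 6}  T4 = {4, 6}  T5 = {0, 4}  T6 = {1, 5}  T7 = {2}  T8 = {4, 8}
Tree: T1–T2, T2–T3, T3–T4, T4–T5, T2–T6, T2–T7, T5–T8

No — edge (6,2) lies in no bag.

A tree decomposition must satisfy three properties: every vertex lies in some bag; for every edge, both endpoints lie together in some bag; and for every vertex, the bags containing it form a connected subtree. Here edge (6,2) lies in no bag, so the decomposition is invalid.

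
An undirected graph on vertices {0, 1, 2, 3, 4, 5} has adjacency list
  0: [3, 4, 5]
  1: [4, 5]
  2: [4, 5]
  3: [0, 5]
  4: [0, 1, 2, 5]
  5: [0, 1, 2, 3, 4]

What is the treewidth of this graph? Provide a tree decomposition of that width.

The largest bag has 3 vertices, giving width 2; this decomposition certifies tw(G) ≤ 2. On the other hand G contains the 3-clique {0, 3, 5}. A clique must lie in a single bag of any decomposition, so no decomposition can have width below 2. Hence tw(G) = 2 exactly.

Treewidth 2.
Bags: B1 = {0, 4, 5}  B2 = {1, 4, 5}  B3 = {2, 4, 5}  B4 = {0, 3, 5}
Tree: B1–B2, B1–B3, B1–B4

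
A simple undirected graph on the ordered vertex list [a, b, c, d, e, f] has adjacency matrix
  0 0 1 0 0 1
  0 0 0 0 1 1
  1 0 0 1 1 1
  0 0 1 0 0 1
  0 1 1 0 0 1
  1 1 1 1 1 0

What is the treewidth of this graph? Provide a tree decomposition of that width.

Treewidth 2.
One optimal decomposition is:
Bags: B1 = {c, d, f}  B2 = {c, e, f}  B3 = {a, c, f}  B4 = {b, e, f}
Tree: B1–B2, B2–B3, B2–B4

Each bag holds 3 vertices, so the decomposition has width 2, which upper-bounds the treewidth. On the other hand G contains the 3-clique {c, d, f}. A clique must lie in a single bag of any decomposition, so no decomposition can have width below 2. Combining the bounds, tw(G) = 2.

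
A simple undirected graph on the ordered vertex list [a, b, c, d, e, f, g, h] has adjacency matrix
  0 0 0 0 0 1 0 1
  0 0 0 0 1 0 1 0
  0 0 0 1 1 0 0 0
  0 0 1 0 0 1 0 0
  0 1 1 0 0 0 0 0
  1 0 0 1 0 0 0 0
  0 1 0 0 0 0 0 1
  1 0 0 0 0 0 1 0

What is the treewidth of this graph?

2

A width-2 tree decomposition is:
Bags: B1 = {c, d, f}  B2 = {c, e, f}  B3 = {b, e, f}  B4 = {b, f, g}  B5 = {f, g, h}  B6 = {a, f, h}
Tree: B1–B2, B2–B3, B3–B4, B4–B5, B5–B6
Every bag has size at most 3, so the width is 3 − 1 = 2 and tw(G) ≤ 2. Since f–d–c–e–b–g–h–a–f is a cycle in G, G is not acyclic. Forests are exactly the graphs of treewidth ≤ 1, so tw(G) ≥ 2. Therefore the treewidth is 2.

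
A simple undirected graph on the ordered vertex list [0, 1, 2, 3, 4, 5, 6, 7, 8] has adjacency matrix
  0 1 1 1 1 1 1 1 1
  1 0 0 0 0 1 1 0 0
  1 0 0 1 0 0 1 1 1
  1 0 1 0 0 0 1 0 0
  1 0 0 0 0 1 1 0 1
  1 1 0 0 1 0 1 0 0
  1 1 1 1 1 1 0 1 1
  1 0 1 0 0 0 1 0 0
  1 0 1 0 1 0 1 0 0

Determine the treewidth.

3

A width-3 tree decomposition is:
Bags: B1 = {0, 2, 6, 8}  B2 = {0, 2, 6, 7}  B3 = {0, 4, 6, 8}  B4 = {0, 4, 5, 6}  B5 = {0, 1, 5, 6}  B6 = {0, 2, 3, 6}
Tree: B1–B2, B1–B3, B3–B4, B4–B5, B2–B6
Every bag has size at most 4, so the width is 4 − 1 = 3 and tw(G) ≤ 3. Conversely, {0, 1, 5, 6} is a clique of size 4, and the vertices of any clique must share a bag in every tree decomposition; so some bag has ≥ 4 vertices and tw(G) ≥ 3. Therefore the treewidth is 3.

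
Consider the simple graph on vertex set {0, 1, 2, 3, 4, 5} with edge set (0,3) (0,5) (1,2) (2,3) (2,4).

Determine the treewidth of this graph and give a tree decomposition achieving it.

Treewidth 1.
Bags: B1 = {0, 3}  B2 = {2, 3}  B3 = {2, 4}  B4 = {0, 5}  B5 = {1, 2}
Tree: B1–B2, B2–B3, B1–B4, B3–B5

Every bag has size at most 2, so the width is 2 − 1 = 1 and tw(G) ≤ 1. Any graph with an edge has treewidth ≥ 1, and G has the edge 3–0. Combining the bounds, tw(G) = 1.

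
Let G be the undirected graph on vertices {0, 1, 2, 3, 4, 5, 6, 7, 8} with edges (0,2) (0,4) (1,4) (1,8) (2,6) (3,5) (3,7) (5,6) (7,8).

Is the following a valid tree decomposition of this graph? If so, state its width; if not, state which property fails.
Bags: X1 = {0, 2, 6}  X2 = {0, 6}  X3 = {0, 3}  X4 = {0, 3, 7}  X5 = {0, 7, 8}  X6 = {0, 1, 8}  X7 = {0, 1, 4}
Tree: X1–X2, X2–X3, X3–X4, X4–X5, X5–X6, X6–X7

No — vertex 5 appears in no bag.

A tree decomposition must satisfy three properties: every vertex lies in some bag; for every edge, both endpoints lie together in some bag; and for every vertex, the bags containing it form a connected subtree. Here vertex 5 appears in no bag, so the decomposition is invalid.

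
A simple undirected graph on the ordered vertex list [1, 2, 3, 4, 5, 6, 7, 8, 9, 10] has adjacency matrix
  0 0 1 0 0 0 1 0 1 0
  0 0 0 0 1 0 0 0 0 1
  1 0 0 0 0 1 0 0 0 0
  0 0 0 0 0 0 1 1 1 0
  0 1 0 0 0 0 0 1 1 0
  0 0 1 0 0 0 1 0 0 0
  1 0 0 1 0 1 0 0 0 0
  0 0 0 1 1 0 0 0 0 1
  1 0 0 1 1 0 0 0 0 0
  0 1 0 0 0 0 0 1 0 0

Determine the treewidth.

A width-2 tree decomposition is:
Bags: B1 = {1, 3, 6}  B2 = {1, 6, 7}  B3 = {1, 7, 9}  B4 = {4, 7, 9}  B5 = {4, 5, 9}  B6 = {4, 5, 8}  B7 = {2, 5, 8}  B8 = {2, 8, 10}
Tree: B1–B2, B2–B3, B3–B4, B4–B5, B5–B6, B6–B7, B7–B8
Each bag holds 3 vertices, so the decomposition has width 2, which upper-bounds the treewidth. For the lower bound, G contains the cycle 3–6–7–1–3, so G is not a forest; only forests have treewidth ≤ 1, hence tw(G) ≥ 2. Combining the bounds, tw(G) = 2.

2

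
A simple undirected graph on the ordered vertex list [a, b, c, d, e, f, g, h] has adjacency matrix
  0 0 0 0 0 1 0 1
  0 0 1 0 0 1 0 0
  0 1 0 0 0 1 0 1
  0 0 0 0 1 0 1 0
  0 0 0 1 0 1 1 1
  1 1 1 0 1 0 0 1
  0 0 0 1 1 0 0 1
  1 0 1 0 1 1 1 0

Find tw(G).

2

A width-2 tree decomposition is:
Bags: B1 = {c, f, h}  B2 = {e, f, h}  B3 = {e, g, h}  B4 = {a, f, h}  B5 = {d, e, g}  B6 = {b, c, f}
Tree: B1–B2, B2–B3, B2–B4, B3–B5, B1–B6
Each bag holds 3 vertices, so the decomposition has width 2, which upper-bounds the treewidth. For the lower bound, the 3 vertices {d, e, g} are pairwise adjacent, and any tree decomposition puts a clique entirely inside one bag — forcing width ≥ 2. The upper and lower bounds meet at 2, so that is the treewidth.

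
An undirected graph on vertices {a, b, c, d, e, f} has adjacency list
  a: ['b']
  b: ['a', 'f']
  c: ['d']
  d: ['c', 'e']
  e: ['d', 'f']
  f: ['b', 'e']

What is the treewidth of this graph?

1

A width-1 tree decomposition is:
Bags: B1 = {a, b}  B2 = {b, f}  B3 = {e, f}  B4 = {d, e}  B5 = {c, d}
Tree: B1–B2, B2–B3, B3–B4, B4–B5
Each bag holds 2 vertices, so the decomposition has width 1, which upper-bounds the treewidth. G has an edge, so its treewidth is at least 1. The upper and lower bounds meet at 1, so that is the treewidth.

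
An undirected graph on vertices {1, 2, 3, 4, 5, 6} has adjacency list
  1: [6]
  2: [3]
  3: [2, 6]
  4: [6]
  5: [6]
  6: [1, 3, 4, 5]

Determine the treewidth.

1

A width-1 tree decomposition is:
Bags: B1 = {4, 6}  B2 = {3, 6}  B3 = {1, 6}  B4 = {2, 3}  B5 = {5, 6}
Tree: B1–B2, B1–B3, B2–B4, B1–B5
Every bag has size at most 2, so the width is 2 − 1 = 1 and tw(G) ≤ 1. Since G has at least one edge (e.g. 6–4), it is not an edgeless graph, so tw(G) ≥ 1. Hence tw(G) = 1 exactly.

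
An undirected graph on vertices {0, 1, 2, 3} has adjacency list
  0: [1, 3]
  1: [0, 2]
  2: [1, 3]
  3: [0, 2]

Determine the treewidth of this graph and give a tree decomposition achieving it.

Treewidth 2.
Bags: B1 = {0, 1, 2}  B2 = {0, 2, 3}
Tree: B1–B2

Every bag has size at most 3, so the width is 3 − 1 = 2 and tw(G) ≤ 2. For the lower bound, G contains the cycle 2–1–0–3–2, so G is not a forest; only forests have treewidth ≤ 1, hence tw(G) ≥ 2. Hence tw(G) = 2 exactly.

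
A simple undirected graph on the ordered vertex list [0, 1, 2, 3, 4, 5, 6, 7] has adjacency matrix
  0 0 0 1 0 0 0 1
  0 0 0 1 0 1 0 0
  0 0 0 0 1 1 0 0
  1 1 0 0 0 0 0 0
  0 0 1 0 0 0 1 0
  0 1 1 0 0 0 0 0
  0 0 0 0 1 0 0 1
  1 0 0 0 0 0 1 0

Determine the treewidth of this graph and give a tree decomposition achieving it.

Treewidth 2.
Bags: B1 = {1, 3, 5}  B2 = {0, 3, 5}  B3 = {0, 5, 7}  B4 = {5, 6, 7}  B5 = {4, 5, 6}  B6 = {2, 4, 5}
Tree: B1–B2, B2–B3, B3–B4, B4–B5, B5–B6

Each bag holds 3 vertices, so the decomposition has width 2, which upper-bounds the treewidth. The edges 5–1–3–0–7–6–4–2–5 form a cycle, so G is not a tree and its treewidth is at least 2. Therefore the treewidth is 2.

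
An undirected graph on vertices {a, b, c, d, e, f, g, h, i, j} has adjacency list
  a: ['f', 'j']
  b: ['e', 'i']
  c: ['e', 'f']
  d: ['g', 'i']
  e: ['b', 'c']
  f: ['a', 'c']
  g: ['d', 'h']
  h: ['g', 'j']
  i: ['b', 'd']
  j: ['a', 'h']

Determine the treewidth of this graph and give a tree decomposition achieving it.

Every bag has size at most 3, so the width is 3 − 1 = 2 and tw(G) ≤ 2. The edges i–b–e–c–f–a–j–h–g–d–i form a cycle, so G is not a tree and its treewidth is at least 2. Therefore the treewidth is 2.

Treewidth 2.
Bags: B1 = {b, e, i}  B2 = {c, e, i}  B3 = {c, f, i}  B4 = {a, f, i}  B5 = {a, i, j}  B6 = {h, i, j}  B7 = {g, h, i}  B8 = {d, g, i}
Tree: B1–B2, B2–B3, B3–B4, B4–B5, B5–B6, B6–B7, B7–B8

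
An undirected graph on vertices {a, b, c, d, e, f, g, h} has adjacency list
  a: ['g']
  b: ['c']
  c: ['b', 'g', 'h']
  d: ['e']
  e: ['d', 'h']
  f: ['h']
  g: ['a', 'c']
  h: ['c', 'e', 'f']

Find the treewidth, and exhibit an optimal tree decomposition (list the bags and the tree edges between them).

Every bag has size at most 2, so the width is 2 − 1 = 1 and tw(G) ≤ 1. G has an edge, so its treewidth is at least 1. Combining the bounds, tw(G) = 1.

Treewidth 1.
One such decomposition:
Bags: B1 = {f, h}  B2 = {c, h}  B3 = {c, g}  B4 = {a, g}  B5 = {e, h}  B6 = {b, c}  B7 = {d, e}
Tree: B1–B2, B2–B3, B3–B4, B2–B5, B3–B6, B5–B7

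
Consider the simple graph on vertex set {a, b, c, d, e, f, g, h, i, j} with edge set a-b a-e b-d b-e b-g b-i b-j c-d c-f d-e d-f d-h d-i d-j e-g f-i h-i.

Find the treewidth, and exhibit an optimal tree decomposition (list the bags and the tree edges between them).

Treewidth 2.
One optimal decomposition is:
Bags: B1 = {b, d, i}  B2 = {b, d, e}  B3 = {d, f, i}  B4 = {d, h, i}  B5 = {b, d, j}  B6 = {c, d, f}  B7 = {b, e, g}  B8 = {a, b, e}
Tree: B1–B2, B1–B3, B3–B4, B1–B5, B3–B6, B2–B7, B7–B8

Each bag holds 3 vertices, so the decomposition has width 2, which upper-bounds the treewidth. For the lower bound, the 3 vertices {d, h, i} are pairwise adjacent, and any tree decomposition puts a clique entirely inside one bag — forcing width ≥ 2. The upper and lower bounds meet at 2, so that is the treewidth.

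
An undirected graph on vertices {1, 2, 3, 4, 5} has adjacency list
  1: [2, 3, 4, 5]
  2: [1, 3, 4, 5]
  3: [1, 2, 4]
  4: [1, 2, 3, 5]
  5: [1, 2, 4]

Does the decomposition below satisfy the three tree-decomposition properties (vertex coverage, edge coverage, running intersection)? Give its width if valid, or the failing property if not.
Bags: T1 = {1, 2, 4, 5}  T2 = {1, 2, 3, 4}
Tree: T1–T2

Yes; width 3.

Vertex coverage: the bags together contain {1, 2, 3, 4, 5}, the full vertex set. Edge coverage: each edge of G has both endpoints in at least one bag. Running intersection: for every vertex, the bags containing it form a connected subtree. All three properties hold, so this is a valid tree decomposition of width max|bag| − 1 = 3, and hence tw(G) ≤ 3.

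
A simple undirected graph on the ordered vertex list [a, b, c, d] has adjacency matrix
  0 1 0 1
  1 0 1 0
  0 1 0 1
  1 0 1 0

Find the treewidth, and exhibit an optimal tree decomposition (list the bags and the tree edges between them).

Treewidth 2.
One such decomposition:
Bags: B1 = {a, b, c}  B2 = {a, c, d}
Tree: B1–B2

Every bag has size at most 3, so the width is 3 − 1 = 2 and tw(G) ≤ 2. The edges a–b–c–d–a form a cycle, so G is not a tree and its treewidth is at least 2. Therefore the treewidth is 2.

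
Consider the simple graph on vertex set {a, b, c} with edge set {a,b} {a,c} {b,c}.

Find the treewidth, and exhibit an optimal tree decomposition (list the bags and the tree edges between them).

A single bag containing all 3 vertices is trivially a valid decomposition of width 2. Conversely, {a, b, c} is a clique of size 3, and the vertices of any clique must share a bag in every tree decomposition; so some bag has ≥ 3 vertices and tw(G) ≥ 2. The upper and lower bounds meet at 2, so that is the treewidth.

Treewidth 2.
Bags: B1 = {a, b, c}
Tree: (single bag)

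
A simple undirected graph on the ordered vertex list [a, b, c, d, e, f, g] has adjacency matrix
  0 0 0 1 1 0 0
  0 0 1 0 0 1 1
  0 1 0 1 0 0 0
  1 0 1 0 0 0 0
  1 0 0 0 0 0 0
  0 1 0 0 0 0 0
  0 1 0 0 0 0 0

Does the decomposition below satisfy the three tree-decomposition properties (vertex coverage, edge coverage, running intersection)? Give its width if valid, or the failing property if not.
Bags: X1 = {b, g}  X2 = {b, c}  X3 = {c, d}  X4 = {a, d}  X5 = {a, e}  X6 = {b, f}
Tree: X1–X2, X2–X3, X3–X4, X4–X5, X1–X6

Vertex coverage: the bags together contain {a, b, c, d, e, f, g}, the full vertex set. Edge coverage: each edge of G has both endpoints in at least one bag. Running intersection: for every vertex, the bags containing it form a connected subtree. All three properties hold, so this is a valid tree decomposition of width max|bag| − 1 = 1, and hence tw(G) ≤ 1.

Yes; width 1.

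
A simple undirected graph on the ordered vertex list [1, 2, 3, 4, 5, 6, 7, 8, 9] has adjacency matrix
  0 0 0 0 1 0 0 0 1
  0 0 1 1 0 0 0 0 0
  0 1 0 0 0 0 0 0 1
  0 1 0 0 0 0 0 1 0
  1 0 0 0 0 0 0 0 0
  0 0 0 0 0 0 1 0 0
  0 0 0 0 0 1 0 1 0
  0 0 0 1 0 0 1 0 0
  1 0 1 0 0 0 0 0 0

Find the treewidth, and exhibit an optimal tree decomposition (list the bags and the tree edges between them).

The largest bag has 2 vertices, giving width 1; this decomposition certifies tw(G) ≤ 1. Since G has at least one edge (e.g. 5–1), it is not an edgeless graph, so tw(G) ≥ 1. Combining the bounds, tw(G) = 1.

Treewidth 1.
Bags: B1 = {1, 5}  B2 = {1, 9}  B3 = {3, 9}  B4 = {2, 3}  B5 = {2, 4}  B6 = {4, 8}  B7 = {7, 8}  B8 = {6, 7}
Tree: B1–B2, B2–B3, B3–B4, B4–B5, B5–B6, B6–B7, B7–B8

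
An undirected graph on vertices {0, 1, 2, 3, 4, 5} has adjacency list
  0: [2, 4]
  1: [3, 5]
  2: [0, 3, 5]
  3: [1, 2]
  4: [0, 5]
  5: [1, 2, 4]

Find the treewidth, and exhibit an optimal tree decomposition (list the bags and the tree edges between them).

Treewidth 2.
Bags: B1 = {0, 4, 5}  B2 = {0, 2, 5}  B3 = {1, 2, 5}  B4 = {1, 2, 3}
Tree: B1–B2, B2–B3, B3–B4

Every bag has size at most 3, so the width is 3 − 1 = 2 and tw(G) ≤ 2. Since 4–0–2–5–4 is a cycle in G, G is not acyclic. Forests are exactly the graphs of treewidth ≤ 1, so tw(G) ≥ 2. Combining the bounds, tw(G) = 2.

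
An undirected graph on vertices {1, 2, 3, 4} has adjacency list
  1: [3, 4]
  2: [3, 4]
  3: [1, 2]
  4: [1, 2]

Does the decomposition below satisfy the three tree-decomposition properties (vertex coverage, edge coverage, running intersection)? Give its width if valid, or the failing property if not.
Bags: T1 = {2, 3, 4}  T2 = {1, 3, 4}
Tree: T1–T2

Every vertex of G appears in some bag (union = {1, 2, 3, 4}); every edge is covered by a bag; and for each vertex v the set of bags containing v is connected in the bag tree. The decomposition is therefore valid. The largest bag has 3 vertices, so the width is 2.

Yes; width 2.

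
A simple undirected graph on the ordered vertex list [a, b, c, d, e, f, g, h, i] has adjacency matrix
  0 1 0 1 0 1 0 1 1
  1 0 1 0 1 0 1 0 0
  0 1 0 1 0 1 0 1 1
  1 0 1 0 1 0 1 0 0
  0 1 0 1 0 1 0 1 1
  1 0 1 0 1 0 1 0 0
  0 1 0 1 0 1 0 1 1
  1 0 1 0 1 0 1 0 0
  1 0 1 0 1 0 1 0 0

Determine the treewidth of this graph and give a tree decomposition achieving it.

Each bag holds 5 vertices, so the decomposition has width 4, which upper-bounds the treewidth. For the lower bound: the 5 vertex sets {b,g}, {c,i}, {a,h}, {e}, {f} are disjoint, each induces a connected subgraph, and every pair is joined by at least one edge of G. Contracting each set to a single vertex therefore yields K_{5} as a minor, and since treewidth is minor-monotone, tw(G) ≥ tw(K_{5}) = 4. Therefore the treewidth is 4.

Treewidth 4.
One such decomposition:
Bags: B1 = {a, b, c, e, g}  B2 = {a, c, e, g, i}  B3 = {a, c, e, g, h}  B4 = {a, c, e, f, g}  B5 = {a, c, d, e, g}
Tree: B1–B2, B2–B3, B3–B4, B4–B5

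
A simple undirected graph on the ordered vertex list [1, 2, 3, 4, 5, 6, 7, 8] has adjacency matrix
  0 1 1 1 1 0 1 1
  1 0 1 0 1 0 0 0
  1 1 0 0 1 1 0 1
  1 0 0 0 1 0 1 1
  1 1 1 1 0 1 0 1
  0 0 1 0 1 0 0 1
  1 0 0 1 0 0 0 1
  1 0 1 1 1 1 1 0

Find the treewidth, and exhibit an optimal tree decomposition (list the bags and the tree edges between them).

Treewidth 3.
Bags: B1 = {1, 4, 7, 8}  B2 = {1, 4, 5, 8}  B3 = {1, 3, 5, 8}  B4 = {3, 5, 6, 8}  B5 = {1, 2, 3, 5}
Tree: B1–B2, B2–B3, B3–B4, B3–B5

Each bag holds 4 vertices, so the decomposition has width 3, which upper-bounds the treewidth. For the lower bound, the 4 vertices {1, 3, 5, 8} are pairwise adjacent, and any tree decomposition puts a clique entirely inside one bag — forcing width ≥ 3. Hence tw(G) = 3 exactly.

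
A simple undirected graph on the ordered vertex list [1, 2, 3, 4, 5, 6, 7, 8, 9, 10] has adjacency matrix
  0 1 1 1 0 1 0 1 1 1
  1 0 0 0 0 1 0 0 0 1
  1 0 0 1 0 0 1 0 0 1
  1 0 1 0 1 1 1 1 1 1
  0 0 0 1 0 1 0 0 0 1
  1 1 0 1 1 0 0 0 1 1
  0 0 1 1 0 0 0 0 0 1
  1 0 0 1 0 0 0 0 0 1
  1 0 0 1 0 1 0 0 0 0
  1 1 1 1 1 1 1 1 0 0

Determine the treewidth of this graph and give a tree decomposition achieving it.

Every bag has size at most 4, so the width is 4 − 1 = 3 and tw(G) ≤ 3. For the lower bound, the 4 vertices {1, 2, 6, 10} are pairwise adjacent, and any tree decomposition puts a clique entirely inside one bag — forcing width ≥ 3. Combining the bounds, tw(G) = 3.

Treewidth 3.
One optimal decomposition is:
Bags: B1 = {1, 4, 6, 10}  B2 = {1, 4, 6, 9}  B3 = {1, 4, 8, 10}  B4 = {4, 5, 6, 10}  B5 = {1, 3, 4, 10}  B6 = {3, 4, 7, 10}  B7 = {1, 2, 6, 10}
Tree: B1–B2, B1–B3, B1–B4, B3–B5, B5–B6, B1–B7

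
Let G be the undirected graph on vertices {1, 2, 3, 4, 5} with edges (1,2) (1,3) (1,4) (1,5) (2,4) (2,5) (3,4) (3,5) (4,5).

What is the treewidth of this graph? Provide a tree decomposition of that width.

Treewidth 3.
One optimal decomposition is:
Bags: B1 = {1, 2, 4, 5}  B2 = {1, 3, 4, 5}
Tree: B1–B2

Each bag holds 4 vertices, so the decomposition has width 3, which upper-bounds the treewidth. On the other hand G contains the 4-clique {1, 2, 4, 5}. A clique must lie in a single bag of any decomposition, so no decomposition can have width below 3. Therefore the treewidth is 3.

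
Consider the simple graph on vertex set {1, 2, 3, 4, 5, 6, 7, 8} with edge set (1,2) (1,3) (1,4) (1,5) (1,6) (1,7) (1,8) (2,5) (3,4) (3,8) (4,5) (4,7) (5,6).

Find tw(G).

A width-2 tree decomposition is:
Bags: B1 = {1, 5, 6}  B2 = {1, 4, 5}  B3 = {1, 2, 5}  B4 = {1, 4, 7}  B5 = {1, 3, 4}  B6 = {1, 3, 8}
Tree: B1–B2, B1–B3, B2–B4, B4–B5, B5–B6
Each bag holds 3 vertices, so the decomposition has width 2, which upper-bounds the treewidth. For the lower bound, the 3 vertices {1, 3, 8} are pairwise adjacent, and any tree decomposition puts a clique entirely inside one bag — forcing width ≥ 2. Hence tw(G) = 2 exactly.

2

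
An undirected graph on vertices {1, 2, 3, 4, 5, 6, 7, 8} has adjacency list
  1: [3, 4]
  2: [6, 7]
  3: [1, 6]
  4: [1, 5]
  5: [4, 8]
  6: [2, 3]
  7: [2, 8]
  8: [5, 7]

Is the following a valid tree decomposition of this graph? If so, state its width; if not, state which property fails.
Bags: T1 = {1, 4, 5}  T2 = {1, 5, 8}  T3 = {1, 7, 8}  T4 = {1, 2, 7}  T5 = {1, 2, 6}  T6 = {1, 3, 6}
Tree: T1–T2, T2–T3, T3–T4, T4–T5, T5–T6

Every vertex of G appears in some bag (union = {1, 2, 3, 4, 5, 6, 7, 8}); every edge is covered by a bag; and for each vertex v the set of bags containing v is connected in the bag tree. The decomposition is therefore valid. The largest bag has 3 vertices, so the width is 2.

Yes; width 2.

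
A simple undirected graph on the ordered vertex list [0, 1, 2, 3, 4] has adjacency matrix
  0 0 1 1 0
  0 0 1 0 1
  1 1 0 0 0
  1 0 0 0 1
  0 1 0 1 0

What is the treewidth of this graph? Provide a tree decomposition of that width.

Treewidth 2.
One such decomposition:
Bags: B1 = {1, 3, 4}  B2 = {1, 2, 3}  B3 = {0, 2, 3}
Tree: B1–B2, B2–B3

The largest bag has 3 vertices, giving width 2; this decomposition certifies tw(G) ≤ 2. The edges 3–4–1–2–0–3 form a cycle, so G is not a tree and its treewidth is at least 2. The upper and lower bounds meet at 2, so that is the treewidth.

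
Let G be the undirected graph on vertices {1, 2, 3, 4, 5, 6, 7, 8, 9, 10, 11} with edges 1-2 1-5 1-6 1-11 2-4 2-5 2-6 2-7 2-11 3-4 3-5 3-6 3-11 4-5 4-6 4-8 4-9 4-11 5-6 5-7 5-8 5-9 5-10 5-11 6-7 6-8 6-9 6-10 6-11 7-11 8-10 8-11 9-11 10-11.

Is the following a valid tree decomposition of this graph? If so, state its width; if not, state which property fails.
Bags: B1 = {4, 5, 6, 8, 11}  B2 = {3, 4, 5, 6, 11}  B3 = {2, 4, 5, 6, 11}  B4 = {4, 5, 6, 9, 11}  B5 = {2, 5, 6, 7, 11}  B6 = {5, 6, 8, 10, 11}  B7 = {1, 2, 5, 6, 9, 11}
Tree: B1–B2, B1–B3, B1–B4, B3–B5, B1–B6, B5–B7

No — bags containing vertex 9 are not connected in the tree.

A tree decomposition must satisfy three properties: every vertex lies in some bag; for every edge, both endpoints lie together in some bag; and for every vertex, the bags containing it form a connected subtree. Here bags containing vertex 9 are not connected in the tree, so the decomposition is invalid.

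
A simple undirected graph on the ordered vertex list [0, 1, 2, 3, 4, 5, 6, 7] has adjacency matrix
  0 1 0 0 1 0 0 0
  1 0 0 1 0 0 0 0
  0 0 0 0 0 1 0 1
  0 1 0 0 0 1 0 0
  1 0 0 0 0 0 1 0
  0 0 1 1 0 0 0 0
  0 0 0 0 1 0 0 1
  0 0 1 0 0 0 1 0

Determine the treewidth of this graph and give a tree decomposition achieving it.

Every bag has size at most 3, so the width is 3 − 1 = 2 and tw(G) ≤ 2. For the lower bound, G contains the cycle 7–2–5–3–1–0–4–6–7, so G is not a forest; only forests have treewidth ≤ 1, hence tw(G) ≥ 2. Combining the bounds, tw(G) = 2.

Treewidth 2.
One optimal decomposition is:
Bags: B1 = {2, 5, 7}  B2 = {3, 5, 7}  B3 = {1, 3, 7}  B4 = {0, 1, 7}  B5 = {0, 4, 7}  B6 = {4, 6, 7}
Tree: B1–B2, B2–B3, B3–B4, B4–B5, B5–B6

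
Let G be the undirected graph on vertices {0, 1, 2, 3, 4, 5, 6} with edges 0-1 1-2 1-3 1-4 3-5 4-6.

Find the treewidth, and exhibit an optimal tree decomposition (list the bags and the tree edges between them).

The largest bag has 2 vertices, giving width 1; this decomposition certifies tw(G) ≤ 1. Any graph with an edge has treewidth ≥ 1, and G has the edge 4–1. Combining the bounds, tw(G) = 1.

Treewidth 1.
One such decomposition:
Bags: B1 = {1, 4}  B2 = {1, 3}  B3 = {1, 2}  B4 = {0, 1}  B5 = {4, 6}  B6 = {3, 5}
Tree: B1–B2, B1–B3, B1–B4, B1–B5, B2–B6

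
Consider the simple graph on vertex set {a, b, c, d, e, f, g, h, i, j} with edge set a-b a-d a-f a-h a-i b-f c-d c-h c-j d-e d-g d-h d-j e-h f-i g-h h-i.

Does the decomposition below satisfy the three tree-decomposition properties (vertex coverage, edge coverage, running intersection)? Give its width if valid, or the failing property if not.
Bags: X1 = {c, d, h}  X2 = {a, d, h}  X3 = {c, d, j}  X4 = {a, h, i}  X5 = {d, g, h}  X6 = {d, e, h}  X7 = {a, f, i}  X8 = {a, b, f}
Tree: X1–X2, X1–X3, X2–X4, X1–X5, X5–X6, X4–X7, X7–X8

Yes; width 2.

Checking the three conditions: (i) the bags cover all of {a, b, c, d, e, f, g, h, i, j}; (ii) for each edge, some bag contains both endpoints; (iii) the bags containing any fixed vertex form a subtree. All hold, so the decomposition is valid with width 3 − 1 = 2.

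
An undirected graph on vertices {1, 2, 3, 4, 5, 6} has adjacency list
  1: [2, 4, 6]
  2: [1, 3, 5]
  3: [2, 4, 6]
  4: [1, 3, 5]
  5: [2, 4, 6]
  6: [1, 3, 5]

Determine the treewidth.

3

A width-3 tree decomposition is:
Bags: B1 = {1, 3, 5, 6}  B2 = {1, 2, 3, 5}  B3 = {1, 3, 4, 5}
Tree: B1–B2, B2–B3
Every bag has size at most 4, so the width is 4 − 1 = 3 and tw(G) ≤ 3. For the lower bound: the 4 vertex sets {1,6}, {2,3}, {5}, {4} are disjoint, each induces a connected subgraph, and every pair is joined by at least one edge of G. Contracting each set to a single vertex therefore yields K_{4} as a minor, and since treewidth is minor-monotone, tw(G) ≥ tw(K_{4}) = 3. Hence tw(G) = 3 exactly.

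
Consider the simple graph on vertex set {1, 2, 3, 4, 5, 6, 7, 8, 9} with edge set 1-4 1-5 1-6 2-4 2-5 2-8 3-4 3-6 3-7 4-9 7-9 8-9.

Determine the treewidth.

3

A width-3 tree decomposition is:
Bags: B1 = {1, 2, 5, 6}  B2 = {1, 2, 4, 6}  B3 = {2, 3, 4, 6}  B4 = {2, 3, 4, 8}  B5 = {3, 4, 8, 9}  B6 = {3, 7, 8, 9}
Tree: B1–B2, B2–B3, B3–B4, B4–B5, B5–B6
Every bag has size at most 4, so the width is 4 − 1 = 3 and tw(G) ≤ 3. For the lower bound: the 4 vertex sets {1,5,6}, {2}, {4}, {3,7,8,9} are disjoint, each induces a connected subgraph, and every pair is joined by at least one edge of G. Contracting each set to a single vertex therefore yields K_{4} as a minor, and since treewidth is minor-monotone, tw(G) ≥ tw(K_{4}) = 3. The upper and lower bounds meet at 3, so that is the treewidth.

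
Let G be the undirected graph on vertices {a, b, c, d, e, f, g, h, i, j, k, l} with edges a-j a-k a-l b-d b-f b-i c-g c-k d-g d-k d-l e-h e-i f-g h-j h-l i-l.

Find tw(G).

3

A width-3 tree decomposition is:
Bags: B1 = {b, c, f, g}  B2 = {b, c, d, g}  B3 = {b, c, d, k}  B4 = {b, d, i, k}  B5 = {d, i, k, l}  B6 = {a, i, k, l}  B7 = {a, e, i, l}  B8 = {a, e, h, l}  B9 = {a, e, h, j}
Tree: B1–B2, B2–B3, B3–B4, B4–B5, B5–B6, B6–B7, B7–B8, B8–B9
Each bag holds 4 vertices, so the decomposition has width 3, which upper-bounds the treewidth. For the lower bound: the 4 vertex sets {c,f,g}, {b}, {d}, {a,i,k,l} are disjoint, each induces a connected subgraph, and every pair is joined by at least one edge of G. Contracting each set to a single vertex therefore yields K_{4} as a minor, and since treewidth is minor-monotone, tw(G) ≥ tw(K_{4}) = 3. Therefore the treewidth is 3.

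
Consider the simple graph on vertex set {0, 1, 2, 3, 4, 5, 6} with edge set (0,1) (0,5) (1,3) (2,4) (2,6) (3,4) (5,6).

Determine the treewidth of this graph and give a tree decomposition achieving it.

Treewidth 2.
One optimal decomposition is:
Bags: B1 = {2, 3, 4}  B2 = {1, 2, 3}  B3 = {0, 1, 2}  B4 = {0, 2, 5}  B5 = {2, 5, 6}
Tree: B1–B2, B2–B3, B3–B4, B4–B5

Each bag holds 3 vertices, so the decomposition has width 2, which upper-bounds the treewidth. Since 2–4–3–1–0–5–6–2 is a cycle in G, G is not acyclic. Forests are exactly the graphs of treewidth ≤ 1, so tw(G) ≥ 2. Hence tw(G) = 2 exactly.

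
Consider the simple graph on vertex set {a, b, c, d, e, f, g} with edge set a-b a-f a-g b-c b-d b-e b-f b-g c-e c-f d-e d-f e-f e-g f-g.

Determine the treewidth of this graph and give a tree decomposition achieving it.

Every bag has size at most 4, so the width is 4 − 1 = 3 and tw(G) ≤ 3. Conversely, {b, d, e, f} is a clique of size 4, and the vertices of any clique must share a bag in every tree decomposition; so some bag has ≥ 4 vertices and tw(G) ≥ 3. Combining the bounds, tw(G) = 3.

Treewidth 3.
One optimal decomposition is:
Bags: B1 = {b, c, e, f}  B2 = {b, e, f, g}  B3 = {a, b, f, g}  B4 = {b, d, e, f}
Tree: B1–B2, B2–B3, B2–B4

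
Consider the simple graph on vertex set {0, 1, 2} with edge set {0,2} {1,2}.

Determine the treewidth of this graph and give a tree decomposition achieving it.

Every bag has size at most 2, so the width is 2 − 1 = 1 and tw(G) ≤ 1. G has an edge, so its treewidth is at least 1. Therefore the treewidth is 1.

Treewidth 1.
Bags: B1 = {1, 2}  B2 = {0, 2}
Tree: B1–B2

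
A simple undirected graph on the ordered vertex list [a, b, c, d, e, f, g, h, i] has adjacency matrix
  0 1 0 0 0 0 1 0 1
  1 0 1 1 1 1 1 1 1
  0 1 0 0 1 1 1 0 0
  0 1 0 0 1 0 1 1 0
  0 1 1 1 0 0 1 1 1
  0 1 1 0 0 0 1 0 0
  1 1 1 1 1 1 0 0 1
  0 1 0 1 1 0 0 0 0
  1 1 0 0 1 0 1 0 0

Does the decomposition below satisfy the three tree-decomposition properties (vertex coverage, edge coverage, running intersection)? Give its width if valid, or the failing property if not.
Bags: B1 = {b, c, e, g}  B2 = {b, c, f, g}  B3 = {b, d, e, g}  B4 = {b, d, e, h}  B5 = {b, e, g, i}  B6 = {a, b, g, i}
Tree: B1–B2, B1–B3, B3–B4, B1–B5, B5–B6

Yes; width 3.

Every vertex of G appears in some bag (union = {a, b, c, d, e, f, g, h, i}); every edge is covered by a bag; and for each vertex v the set of bags containing v is connected in the bag tree. The decomposition is therefore valid. The largest bag has 4 vertices, so the width is 3.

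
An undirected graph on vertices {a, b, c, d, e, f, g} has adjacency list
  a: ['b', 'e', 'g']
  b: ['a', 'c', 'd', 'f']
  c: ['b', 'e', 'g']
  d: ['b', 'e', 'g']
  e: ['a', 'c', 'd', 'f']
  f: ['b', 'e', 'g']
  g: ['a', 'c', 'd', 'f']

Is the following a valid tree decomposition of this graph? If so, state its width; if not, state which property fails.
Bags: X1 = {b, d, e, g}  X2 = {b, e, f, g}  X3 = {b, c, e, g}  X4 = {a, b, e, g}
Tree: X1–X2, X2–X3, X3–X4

Checking the three conditions: (i) the bags cover all of {a, b, c, d, e, f, g}; (ii) for each edge, some bag contains both endpoints; (iii) the bags containing any fixed vertex form a subtree. All hold, so the decomposition is valid with width 4 − 1 = 3.

Yes; width 3.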